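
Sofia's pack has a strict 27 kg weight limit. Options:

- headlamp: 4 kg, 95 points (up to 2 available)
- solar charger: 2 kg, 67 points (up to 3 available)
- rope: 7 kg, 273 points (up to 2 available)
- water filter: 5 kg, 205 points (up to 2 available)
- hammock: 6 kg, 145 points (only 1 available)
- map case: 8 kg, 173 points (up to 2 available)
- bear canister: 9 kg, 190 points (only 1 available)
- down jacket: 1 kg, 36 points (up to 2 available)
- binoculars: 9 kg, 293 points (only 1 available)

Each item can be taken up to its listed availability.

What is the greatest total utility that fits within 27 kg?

Ranking by ratio (utility/kg): water filter 41.00, rope 39.00, down jacket 36.00, solar charger 33.50.
A density-first pass picks 2×rope + 2×water filter + 2×down jacket — 1028 at 26 kg.
The 1 kg tied up in down jacket is better spent on solar charger — total rises to 1059 (27 kg).

1059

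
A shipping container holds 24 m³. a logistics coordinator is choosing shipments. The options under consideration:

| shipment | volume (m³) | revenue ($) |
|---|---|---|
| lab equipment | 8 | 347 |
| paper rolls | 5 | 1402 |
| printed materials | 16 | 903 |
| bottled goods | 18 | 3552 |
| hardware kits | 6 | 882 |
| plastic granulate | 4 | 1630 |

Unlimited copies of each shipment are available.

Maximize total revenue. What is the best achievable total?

9780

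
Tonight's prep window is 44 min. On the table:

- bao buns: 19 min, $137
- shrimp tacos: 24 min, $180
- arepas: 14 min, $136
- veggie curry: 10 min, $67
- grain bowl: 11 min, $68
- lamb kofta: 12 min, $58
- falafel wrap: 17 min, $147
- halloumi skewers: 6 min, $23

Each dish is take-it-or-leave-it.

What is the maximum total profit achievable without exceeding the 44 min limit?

351

Density check — arepas 9.71, falafel wrap 8.65, shrimp tacos 7.50 are the best per min.
A density-first pass picks arepas + veggie curry + falafel wrap — 350 at 41 min.
Dropping veggie curry frees 10 min; slotting in grain bowl (11 min) lifts the total to 351 at 42 min.
Runner-up arepas + veggie curry + falafel wrap tops out at 350.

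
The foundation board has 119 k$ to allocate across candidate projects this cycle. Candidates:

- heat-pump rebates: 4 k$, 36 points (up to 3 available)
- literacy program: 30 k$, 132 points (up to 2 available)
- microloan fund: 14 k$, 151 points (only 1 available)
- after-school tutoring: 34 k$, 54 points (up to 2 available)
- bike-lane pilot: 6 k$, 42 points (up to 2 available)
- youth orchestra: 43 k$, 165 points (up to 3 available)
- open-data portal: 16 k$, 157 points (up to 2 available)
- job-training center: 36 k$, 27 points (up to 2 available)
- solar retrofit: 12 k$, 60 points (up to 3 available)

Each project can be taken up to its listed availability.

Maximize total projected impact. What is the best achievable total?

Ranking by ratio (projected impact/k$): microloan fund 10.79, open-data portal 9.81, heat-pump rebates 9.00.
Greedy by ratio would take 3×heat-pump rebates + microloan fund + 2×bike-lane pilot + 2×open-data portal + 3×solar retrofit: 106 k$ used, total 837.
Dropping bike-lane pilot and solar retrofit frees 18 k$; slotting in literacy program (30 k$) lifts the total to 867 at 118 k$.
The spare 1 k$ is too small for any remaining project, and no exchange beats 867.

867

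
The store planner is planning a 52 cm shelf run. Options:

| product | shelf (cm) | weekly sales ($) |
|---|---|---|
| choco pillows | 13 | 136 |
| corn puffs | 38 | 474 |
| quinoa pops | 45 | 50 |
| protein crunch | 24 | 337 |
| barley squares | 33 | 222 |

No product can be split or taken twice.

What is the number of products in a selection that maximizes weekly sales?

Best achievable weekly sales is 610.
One optimal bundle: choco pillows + corn puffs (51 cm).
Every optimal selection uses 2 products.

2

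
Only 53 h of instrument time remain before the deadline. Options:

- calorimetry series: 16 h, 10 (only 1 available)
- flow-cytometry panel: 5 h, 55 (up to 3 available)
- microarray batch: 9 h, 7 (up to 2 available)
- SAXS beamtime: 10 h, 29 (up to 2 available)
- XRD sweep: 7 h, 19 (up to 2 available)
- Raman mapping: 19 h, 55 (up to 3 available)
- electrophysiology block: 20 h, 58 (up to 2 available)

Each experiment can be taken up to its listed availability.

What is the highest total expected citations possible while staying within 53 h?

275

The ratio heuristic lands on 3×flow-cytometry panel + 2×SAXS beamtime + 2×XRD sweep (261) but leaves 4 h idle.
The 34 h tied up in 2×SAXS beamtime and 2×XRD sweep is better spent on 2×Raman mapping — total rises to 275 (53 h).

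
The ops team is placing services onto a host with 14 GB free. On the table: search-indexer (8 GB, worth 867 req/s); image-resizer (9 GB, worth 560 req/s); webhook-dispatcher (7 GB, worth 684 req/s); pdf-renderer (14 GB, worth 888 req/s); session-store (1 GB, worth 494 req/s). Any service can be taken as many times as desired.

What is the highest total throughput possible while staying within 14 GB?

6916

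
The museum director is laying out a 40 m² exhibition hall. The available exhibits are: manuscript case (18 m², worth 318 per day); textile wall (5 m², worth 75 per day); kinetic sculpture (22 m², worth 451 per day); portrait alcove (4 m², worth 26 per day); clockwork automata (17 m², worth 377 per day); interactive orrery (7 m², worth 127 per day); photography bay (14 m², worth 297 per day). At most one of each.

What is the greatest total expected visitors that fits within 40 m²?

828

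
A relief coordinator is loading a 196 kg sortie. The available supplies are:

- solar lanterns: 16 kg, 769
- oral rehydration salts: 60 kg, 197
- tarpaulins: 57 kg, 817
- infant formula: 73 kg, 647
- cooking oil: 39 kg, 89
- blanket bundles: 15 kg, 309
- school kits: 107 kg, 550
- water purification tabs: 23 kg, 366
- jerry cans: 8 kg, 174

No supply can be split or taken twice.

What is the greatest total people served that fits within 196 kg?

Ranking by ratio (people served/kg): solar lanterns 48.06, jerry cans 21.75, blanket bundles 20.60, water purification tabs 15.91.
The ratio ordering already packs tightly: solar lanterns + tarpaulins + infant formula + blanket bundles + water purification tabs + jerry cans, 192 kg, 3082.
Runner-up solar lanterns + tarpaulins + infant formula + blanket bundles + water purification tabs tops out at 2908.

3082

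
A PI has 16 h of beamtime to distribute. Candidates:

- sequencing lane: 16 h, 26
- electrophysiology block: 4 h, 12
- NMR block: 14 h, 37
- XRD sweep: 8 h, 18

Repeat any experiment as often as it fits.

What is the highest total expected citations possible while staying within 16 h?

48

Density check — electrophysiology block 3.00, NMR block 2.64, XRD sweep 2.25 are the best per h.
The ratio ordering already packs tightly: 4×electrophysiology block, 16 h, 48.
No other feasible combination exceeds 48.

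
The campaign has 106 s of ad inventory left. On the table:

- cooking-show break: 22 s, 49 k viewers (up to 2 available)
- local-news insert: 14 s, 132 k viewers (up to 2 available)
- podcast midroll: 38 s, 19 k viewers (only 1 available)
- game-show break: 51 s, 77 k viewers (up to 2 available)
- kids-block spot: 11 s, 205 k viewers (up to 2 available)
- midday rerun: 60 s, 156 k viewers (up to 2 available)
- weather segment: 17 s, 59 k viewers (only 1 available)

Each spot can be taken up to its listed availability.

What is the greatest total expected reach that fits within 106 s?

Best packing: cooking-show break + 2×local-news insert + 2×kids-block spot + weather segment — 89 s, 782 total.
Nothing else within 106 s beats 782.

782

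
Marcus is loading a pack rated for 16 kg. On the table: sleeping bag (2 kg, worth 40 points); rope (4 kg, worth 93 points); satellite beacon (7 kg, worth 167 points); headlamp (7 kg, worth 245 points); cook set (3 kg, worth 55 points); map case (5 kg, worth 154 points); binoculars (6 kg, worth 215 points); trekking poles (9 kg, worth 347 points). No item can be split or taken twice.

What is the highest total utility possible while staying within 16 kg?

Density check — trekking poles 38.56, binoculars 35.83, headlamp 35.00 are the best per kg.
The ratio heuristic lands on binoculars + trekking poles (562) but leaves 1 kg idle.
The 6 kg tied up in binoculars is better spent on headlamp — total rises to 592 (16 kg).

592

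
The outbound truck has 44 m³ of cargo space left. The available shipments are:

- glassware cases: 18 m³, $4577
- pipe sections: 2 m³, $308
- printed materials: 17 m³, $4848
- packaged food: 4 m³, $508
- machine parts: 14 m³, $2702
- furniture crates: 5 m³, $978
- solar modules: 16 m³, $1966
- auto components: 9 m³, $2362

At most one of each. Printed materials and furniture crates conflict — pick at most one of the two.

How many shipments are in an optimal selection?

Best achievable revenue is 11787.
For example glassware cases + printed materials + auto components achieves it, using 44 m³.
Every optimal selection uses 3 shipments.

3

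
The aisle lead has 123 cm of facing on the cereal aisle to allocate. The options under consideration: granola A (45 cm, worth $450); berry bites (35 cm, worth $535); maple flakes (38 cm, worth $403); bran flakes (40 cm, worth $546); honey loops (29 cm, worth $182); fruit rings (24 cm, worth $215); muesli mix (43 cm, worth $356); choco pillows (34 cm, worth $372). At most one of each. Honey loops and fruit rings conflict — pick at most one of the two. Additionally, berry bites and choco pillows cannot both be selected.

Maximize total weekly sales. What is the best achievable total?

1531

Best packing: granola A + berry bites + bran flakes — 120 cm, 1531 total.
The spare 3 cm is too small for any remaining product, and no feasible exchange beats 1531.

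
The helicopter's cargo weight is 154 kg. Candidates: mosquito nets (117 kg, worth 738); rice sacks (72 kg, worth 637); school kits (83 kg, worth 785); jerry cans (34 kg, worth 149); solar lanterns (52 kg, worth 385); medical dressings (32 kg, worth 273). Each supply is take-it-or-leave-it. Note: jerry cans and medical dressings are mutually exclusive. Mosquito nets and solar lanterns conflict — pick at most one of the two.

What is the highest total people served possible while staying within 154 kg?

1170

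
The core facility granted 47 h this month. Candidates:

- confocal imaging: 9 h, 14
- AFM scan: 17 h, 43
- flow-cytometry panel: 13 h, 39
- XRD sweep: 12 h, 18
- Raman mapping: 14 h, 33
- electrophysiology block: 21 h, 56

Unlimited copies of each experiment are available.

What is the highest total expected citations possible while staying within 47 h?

By expected citations per h: flow-cytometry panel 3.00, electrophysiology block 2.67, AFM scan 2.53 lead.
Greedy by ratio would take 3×flow-cytometry panel: 39 h used, total 117.
Dropping flow-cytometry panel frees 13 h; slotting in electrophysiology block (21 h) lifts the total to 134 at 47 h.
Every other selection either busts 47 h or fails to beat 134.

134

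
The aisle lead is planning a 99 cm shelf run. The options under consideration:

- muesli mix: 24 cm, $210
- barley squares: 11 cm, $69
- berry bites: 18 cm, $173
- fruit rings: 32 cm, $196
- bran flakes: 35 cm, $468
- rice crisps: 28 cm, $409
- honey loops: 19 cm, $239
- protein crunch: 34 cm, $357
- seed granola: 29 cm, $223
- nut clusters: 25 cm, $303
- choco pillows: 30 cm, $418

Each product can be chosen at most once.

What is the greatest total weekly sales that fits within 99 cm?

1295

Density check — rice crisps 14.61, choco pillows 13.93, bran flakes 13.37 are the best per cm.
Taking bran flakes + rice crisps + choco pillows: 93 cm used, 1295 in weekly sales.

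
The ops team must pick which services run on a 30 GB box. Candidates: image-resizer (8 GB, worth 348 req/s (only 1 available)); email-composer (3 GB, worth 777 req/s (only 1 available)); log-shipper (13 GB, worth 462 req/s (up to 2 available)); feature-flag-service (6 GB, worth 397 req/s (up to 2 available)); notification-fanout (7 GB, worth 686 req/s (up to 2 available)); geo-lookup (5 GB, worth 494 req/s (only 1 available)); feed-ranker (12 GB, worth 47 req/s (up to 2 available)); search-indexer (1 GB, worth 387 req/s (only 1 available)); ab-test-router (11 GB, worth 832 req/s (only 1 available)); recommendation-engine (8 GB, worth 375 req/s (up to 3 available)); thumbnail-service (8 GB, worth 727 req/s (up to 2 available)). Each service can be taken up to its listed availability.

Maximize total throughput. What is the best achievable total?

The ratio heuristic lands on email-composer + feature-flag-service + 2×notification-fanout + geo-lookup + search-indexer (3427) but leaves 1 GB idle.
Replace notification-fanout with thumbnail-service: the trade gains 41 net, giving 3468 at 30 GB.
Every other selection either busts 30 GB or exceeds an availability limit or fails to beat 3468.

3468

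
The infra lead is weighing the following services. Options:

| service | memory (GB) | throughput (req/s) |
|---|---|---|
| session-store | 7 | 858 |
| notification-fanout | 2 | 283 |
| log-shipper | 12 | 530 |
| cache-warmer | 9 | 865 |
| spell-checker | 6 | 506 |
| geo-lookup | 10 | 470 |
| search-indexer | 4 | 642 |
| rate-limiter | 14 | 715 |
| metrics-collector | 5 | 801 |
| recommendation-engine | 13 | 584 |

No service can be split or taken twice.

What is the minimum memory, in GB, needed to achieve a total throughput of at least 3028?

Minimise GB subject to total throughput ≥ 3028.
session-store + notification-fanout + spell-checker + search-indexer + metrics-collector: 3090 throughput at 24 GB.
Any bundle with less than 24 GB falls short of 3028.

24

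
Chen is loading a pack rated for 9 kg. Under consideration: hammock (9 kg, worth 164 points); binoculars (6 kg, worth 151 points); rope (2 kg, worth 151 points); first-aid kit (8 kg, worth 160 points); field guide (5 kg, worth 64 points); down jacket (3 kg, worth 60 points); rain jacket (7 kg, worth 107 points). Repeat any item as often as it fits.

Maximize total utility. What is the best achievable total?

604

The ratio ordering already packs tightly: 4×rope, 8 kg, 604.
The spare 1 kg is too small for any remaining item, and no exchange beats 604.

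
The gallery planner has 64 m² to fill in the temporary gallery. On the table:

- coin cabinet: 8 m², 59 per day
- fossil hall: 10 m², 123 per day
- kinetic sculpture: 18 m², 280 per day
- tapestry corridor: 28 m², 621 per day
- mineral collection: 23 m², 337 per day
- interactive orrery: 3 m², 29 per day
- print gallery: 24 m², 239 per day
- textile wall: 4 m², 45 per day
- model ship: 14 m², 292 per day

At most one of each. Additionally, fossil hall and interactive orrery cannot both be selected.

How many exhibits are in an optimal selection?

4

Best achievable expected visitors is 1238.
One optimal bundle: kinetic sculpture + tapestry corridor + textile wall + model ship (64 m²).
All optima have 4 exhibits.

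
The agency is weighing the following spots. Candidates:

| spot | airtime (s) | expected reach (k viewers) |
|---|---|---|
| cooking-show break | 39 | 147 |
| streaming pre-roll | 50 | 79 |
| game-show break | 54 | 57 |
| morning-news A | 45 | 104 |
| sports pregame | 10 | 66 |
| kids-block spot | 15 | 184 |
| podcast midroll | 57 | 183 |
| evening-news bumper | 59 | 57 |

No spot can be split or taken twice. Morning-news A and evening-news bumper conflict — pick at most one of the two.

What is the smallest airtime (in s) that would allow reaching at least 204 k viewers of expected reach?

Minimise s subject to total expected reach ≥ 204.
sports pregame + kids-block spot: 250 expected reach at 25 s.
No combination under 25 s hits 204.

25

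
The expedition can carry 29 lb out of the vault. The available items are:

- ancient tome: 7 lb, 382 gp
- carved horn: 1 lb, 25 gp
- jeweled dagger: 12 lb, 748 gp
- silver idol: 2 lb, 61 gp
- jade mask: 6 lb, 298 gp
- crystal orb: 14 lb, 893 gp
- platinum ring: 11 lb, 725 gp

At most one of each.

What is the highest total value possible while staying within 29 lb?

1771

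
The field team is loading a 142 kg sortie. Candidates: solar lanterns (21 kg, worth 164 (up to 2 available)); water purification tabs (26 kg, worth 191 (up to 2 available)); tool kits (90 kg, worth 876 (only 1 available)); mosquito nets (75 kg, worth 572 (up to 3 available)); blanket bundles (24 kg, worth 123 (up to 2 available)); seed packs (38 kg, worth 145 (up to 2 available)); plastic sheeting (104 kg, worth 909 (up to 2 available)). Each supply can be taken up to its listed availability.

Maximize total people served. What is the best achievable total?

Ranking by ratio (people served/kg): tool kits 9.73, plastic sheeting 8.74, solar lanterns 7.81, mosquito nets 7.63.
A density-first pass picks 2×solar lanterns + tool kits — 1204 at 132 kg.
The 42 kg tied up in 2×solar lanterns is better spent on 2×water purification tabs — total rises to 1258 (142 kg).
Every other selection either busts 142 kg or exceeds an availability limit or fails to beat 1258.

1258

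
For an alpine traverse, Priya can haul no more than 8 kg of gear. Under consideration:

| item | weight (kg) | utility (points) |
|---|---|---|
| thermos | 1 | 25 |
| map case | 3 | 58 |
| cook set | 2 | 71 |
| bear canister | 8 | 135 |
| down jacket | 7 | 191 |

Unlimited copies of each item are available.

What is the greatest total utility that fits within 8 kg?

284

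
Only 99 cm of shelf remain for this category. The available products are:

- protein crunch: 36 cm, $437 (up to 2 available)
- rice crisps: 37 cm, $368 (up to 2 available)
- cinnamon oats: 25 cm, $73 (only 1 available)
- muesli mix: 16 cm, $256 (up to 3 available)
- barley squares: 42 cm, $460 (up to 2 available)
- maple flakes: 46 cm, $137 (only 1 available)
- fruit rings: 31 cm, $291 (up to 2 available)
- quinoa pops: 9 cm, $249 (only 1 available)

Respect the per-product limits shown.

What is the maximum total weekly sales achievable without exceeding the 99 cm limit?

1477

By weekly sales per cm: quinoa pops 27.67, muesli mix 16.00, protein crunch 12.14 lead.
Taking the top-ratio products first gives protein crunch + 3×muesli mix + quinoa pops for 1454 (93 cm).
Replace protein crunch with barley squares: the trade gains 23 net, giving 1477 at 99 cm.
No other feasible combination exceeds 1477.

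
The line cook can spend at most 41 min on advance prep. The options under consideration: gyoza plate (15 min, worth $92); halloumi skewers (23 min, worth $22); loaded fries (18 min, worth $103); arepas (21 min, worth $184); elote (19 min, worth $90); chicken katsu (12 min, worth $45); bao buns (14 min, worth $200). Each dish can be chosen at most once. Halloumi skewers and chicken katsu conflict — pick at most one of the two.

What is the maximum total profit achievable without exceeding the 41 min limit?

The ratio ordering already packs tightly: arepas + bao buns, 35 min, 384.

384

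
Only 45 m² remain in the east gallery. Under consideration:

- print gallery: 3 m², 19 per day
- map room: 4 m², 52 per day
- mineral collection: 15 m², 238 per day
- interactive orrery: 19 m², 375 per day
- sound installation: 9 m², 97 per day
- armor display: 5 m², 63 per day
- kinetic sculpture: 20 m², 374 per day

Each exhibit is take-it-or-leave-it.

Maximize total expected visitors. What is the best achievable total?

812

Filling by ratio: map room + interactive orrery + kinetic sculpture for 801, with 2 m² left unused.
Dropping map room frees 4 m²; slotting in armor display (5 m²) lifts the total to 812 at 44 m².
Every other selection either busts 45 m² or fails to beat 812.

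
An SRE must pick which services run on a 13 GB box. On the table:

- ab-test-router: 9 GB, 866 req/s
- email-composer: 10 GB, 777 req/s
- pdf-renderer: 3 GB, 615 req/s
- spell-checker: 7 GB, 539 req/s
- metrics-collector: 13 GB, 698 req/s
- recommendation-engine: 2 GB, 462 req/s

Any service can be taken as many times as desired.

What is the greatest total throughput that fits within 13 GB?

Greedy by ratio would take 6×recommendation-engine: 12 GB used, total 2772.
Replace recommendation-engine with pdf-renderer: the trade gains 153 net, giving 2925 at 13 GB.
That's the maximum — no swap from here does better than 2925.

2925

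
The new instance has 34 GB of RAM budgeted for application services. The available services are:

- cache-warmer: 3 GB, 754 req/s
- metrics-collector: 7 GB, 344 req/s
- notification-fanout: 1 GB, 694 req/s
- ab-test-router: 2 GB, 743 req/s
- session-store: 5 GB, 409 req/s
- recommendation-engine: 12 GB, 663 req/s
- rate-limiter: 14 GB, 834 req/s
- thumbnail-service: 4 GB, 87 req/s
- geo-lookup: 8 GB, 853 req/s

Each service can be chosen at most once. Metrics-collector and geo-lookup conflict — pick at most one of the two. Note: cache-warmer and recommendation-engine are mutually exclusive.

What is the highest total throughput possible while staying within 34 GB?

Cache-warmer + notification-fanout + ab-test-router + session-store + rate-limiter + geo-lookup uses 33 of the 34 GB and totals 4287.

4287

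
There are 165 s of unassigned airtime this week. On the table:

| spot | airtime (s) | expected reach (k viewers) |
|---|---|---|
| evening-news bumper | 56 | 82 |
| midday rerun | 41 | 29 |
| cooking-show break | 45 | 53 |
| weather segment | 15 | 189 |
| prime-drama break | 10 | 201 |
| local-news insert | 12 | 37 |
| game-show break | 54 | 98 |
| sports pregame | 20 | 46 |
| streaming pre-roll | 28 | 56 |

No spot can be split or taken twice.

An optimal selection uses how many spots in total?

6

The maximum expected reach within 165 s is 634.
One optimal bundle: cooking-show break + weather segment + prime-drama break + local-news insert + game-show break + streaming pre-roll (164 s).
Every optimal selection uses 6 spots.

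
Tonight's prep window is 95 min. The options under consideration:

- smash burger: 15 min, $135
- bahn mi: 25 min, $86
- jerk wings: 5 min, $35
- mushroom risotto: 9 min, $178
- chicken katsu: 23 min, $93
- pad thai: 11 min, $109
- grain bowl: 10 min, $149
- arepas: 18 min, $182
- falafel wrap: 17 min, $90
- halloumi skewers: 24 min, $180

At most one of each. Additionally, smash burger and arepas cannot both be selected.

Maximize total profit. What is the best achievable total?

923

Jerk wings + mushroom risotto + pad thai + grain bowl + arepas + falafel wrap + halloumi skewers uses 94 of the 95 min and totals 923.
Nothing else feasible within 95 min beats 923.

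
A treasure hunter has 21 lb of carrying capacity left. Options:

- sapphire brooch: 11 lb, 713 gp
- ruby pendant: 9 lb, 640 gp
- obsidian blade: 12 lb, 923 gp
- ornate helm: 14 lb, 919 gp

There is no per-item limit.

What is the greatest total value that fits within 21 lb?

The ratio ordering already packs tightly: ruby pendant + obsidian blade, 21 lb, 1563.

1563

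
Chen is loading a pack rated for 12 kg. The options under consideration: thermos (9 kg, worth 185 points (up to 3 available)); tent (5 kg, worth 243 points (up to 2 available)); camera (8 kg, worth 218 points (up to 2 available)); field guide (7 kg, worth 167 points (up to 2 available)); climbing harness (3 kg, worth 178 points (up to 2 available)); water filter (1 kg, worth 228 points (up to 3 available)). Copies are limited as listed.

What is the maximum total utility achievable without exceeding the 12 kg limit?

Ranking by ratio (utility/kg): water filter 228.00, climbing harness 59.33, tent 48.60.
Taking the top-ratio items first gives 2×climbing harness + 3×water filter for 1040 (9 kg).
Dropping climbing harness frees 3 kg; slotting in tent (5 kg) lifts the total to 1105 at 11 kg.
No other feasible combination exceeds 1105.

1105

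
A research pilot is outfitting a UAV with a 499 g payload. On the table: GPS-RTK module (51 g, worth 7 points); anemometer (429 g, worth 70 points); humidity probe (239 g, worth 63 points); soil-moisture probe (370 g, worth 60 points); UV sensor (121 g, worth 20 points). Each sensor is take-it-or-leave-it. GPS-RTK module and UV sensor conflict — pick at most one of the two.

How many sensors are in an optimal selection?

The maximum data value within 499 g is 83.
For example humidity probe + UV sensor achieves it, using 360 g.
All optima have 2 sensors.

2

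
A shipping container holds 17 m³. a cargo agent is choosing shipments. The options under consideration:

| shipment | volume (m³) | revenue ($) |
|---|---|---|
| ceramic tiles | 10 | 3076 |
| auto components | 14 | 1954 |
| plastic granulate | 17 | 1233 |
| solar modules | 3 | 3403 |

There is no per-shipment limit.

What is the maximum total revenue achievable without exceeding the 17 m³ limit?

17015

The ratio ordering already packs tightly: 5×solar modules, 15 m³, 17015.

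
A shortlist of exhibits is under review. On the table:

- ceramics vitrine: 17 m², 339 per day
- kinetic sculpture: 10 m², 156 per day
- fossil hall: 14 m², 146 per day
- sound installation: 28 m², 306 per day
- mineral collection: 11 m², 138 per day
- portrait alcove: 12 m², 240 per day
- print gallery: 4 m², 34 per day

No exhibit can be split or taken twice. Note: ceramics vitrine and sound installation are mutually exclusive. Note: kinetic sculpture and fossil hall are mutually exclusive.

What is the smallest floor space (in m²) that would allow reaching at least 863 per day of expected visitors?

Look for the lowest-floor combination reaching 863.
ceramics vitrine + kinetic sculpture + mineral collection + portrait alcove reaches 873 using 50 m².
Any bundle with less than 50 m² falls short of 863.

50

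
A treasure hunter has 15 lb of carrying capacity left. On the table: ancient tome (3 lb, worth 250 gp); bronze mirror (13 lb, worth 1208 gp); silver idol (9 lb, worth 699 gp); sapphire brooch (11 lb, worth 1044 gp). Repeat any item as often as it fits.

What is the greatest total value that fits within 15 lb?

1294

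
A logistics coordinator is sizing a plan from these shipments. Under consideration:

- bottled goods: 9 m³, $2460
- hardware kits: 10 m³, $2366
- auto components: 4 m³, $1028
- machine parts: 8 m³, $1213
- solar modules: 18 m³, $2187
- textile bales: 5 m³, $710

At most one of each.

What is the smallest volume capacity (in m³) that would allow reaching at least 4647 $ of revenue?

19

Look for the lowest-volume combination reaching 4647.
bottled goods + hardware kits reaches 4826 using 19 m³.
Below 19 m³ the best achievable stays under 4647.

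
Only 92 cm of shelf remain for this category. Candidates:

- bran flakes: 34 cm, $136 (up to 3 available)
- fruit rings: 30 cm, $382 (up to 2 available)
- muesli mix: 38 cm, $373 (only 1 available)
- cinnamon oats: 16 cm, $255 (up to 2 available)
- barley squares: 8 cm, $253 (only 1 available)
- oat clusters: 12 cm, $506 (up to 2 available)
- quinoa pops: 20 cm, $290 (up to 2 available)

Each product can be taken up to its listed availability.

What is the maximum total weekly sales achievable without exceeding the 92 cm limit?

2100

Taking the top-ratio products first gives 2×cinnamon oats + barley squares + 2×oat clusters + quinoa pops for 2065 (84 cm).
The 16 cm tied up in cinnamon oats is better spent on quinoa pops — total rises to 2100 (88 cm).
That's the maximum — no swap from here does better than 2100.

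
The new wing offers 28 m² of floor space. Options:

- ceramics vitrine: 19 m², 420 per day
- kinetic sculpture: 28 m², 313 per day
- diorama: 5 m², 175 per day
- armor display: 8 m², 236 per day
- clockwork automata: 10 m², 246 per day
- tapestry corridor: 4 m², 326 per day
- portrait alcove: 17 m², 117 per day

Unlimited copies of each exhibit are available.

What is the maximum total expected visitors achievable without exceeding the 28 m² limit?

2282

Ranking by ratio (expected visitors/m²): tapestry corridor 81.50, diorama 35.00, armor display 29.50.
7×tapestry corridor uses 28 of the 28 m² and totals 2282.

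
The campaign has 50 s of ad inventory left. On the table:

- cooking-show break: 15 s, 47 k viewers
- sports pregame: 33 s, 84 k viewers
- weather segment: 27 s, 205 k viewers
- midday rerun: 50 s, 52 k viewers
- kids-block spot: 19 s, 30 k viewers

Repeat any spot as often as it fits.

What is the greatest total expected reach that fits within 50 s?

252

Density check — weather segment 7.59, cooking-show break 3.13, sports pregame 2.55 are the best per s.
The ratio ordering already packs tightly: cooking-show break + weather segment, 42 s, 252.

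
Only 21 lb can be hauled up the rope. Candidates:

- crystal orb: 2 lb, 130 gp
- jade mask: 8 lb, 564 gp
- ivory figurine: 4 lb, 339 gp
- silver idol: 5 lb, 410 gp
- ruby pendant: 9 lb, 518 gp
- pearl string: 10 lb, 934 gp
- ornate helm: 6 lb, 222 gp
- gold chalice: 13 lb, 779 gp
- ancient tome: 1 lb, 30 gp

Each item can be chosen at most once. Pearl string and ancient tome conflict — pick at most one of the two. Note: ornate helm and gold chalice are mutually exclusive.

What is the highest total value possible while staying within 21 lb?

Crystal orb + ivory figurine + silver idol + pearl string uses 21 of the 21 lb and totals 1813.
An exhaustive check of the 512 subsets confirms 1813.

1813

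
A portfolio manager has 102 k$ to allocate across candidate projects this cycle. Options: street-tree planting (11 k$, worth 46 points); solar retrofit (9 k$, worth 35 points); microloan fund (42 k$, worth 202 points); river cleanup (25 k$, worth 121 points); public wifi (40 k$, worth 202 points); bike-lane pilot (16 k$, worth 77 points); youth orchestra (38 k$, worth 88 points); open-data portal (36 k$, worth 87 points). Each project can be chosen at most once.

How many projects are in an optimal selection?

Optimal total is 485.
For example street-tree planting + solar retrofit + microloan fund + public wifi achieves it, using 102 k$.
Any selection reaching 485 contains exactly 4 projects.

4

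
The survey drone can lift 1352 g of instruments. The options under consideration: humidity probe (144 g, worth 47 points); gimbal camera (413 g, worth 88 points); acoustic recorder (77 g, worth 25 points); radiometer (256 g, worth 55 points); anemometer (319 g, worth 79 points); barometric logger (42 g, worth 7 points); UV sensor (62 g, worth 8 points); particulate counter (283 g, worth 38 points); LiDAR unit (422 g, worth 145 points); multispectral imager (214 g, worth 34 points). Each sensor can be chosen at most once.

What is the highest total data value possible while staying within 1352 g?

Density check — LiDAR unit 0.34, humidity probe 0.33, acoustic recorder 0.32, anemometer 0.25 are the best per g.
Taking humidity probe + gimbal camera + anemometer + barometric logger + LiDAR unit: 1340 g used, 366 in data value.

366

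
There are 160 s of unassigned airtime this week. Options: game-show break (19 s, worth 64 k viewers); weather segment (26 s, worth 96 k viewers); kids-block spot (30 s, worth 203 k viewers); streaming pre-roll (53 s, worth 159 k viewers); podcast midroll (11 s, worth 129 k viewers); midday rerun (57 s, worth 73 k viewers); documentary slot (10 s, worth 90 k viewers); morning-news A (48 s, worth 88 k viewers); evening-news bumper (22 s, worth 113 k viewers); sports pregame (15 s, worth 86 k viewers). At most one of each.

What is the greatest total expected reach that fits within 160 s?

844

Ranking by ratio (expected reach/s): podcast midroll 11.73, documentary slot 9.00, kids-block spot 6.77, sports pregame 5.73.
The ratio heuristic lands on game-show break + weather segment + kids-block spot + podcast midroll + documentary slot + evening-news bumper + sports pregame (781) but leaves 27 s idle.
Replace weather segment with streaming pre-roll: the trade gains 63 net, giving 844 at 160 s.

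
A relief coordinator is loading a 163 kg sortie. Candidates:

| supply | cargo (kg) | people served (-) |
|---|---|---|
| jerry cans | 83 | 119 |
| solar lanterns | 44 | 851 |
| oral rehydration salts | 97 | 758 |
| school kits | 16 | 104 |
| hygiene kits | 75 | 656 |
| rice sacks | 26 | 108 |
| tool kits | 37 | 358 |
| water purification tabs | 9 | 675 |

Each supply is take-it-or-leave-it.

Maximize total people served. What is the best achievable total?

A density-first pass picks solar lanterns + school kits + rice sacks + tool kits + water purification tabs — 2096 at 132 kg.
Dropping school kits and tool kits frees 53 kg; slotting in hygiene kits (75 kg) lifts the total to 2290 at 154 kg.

2290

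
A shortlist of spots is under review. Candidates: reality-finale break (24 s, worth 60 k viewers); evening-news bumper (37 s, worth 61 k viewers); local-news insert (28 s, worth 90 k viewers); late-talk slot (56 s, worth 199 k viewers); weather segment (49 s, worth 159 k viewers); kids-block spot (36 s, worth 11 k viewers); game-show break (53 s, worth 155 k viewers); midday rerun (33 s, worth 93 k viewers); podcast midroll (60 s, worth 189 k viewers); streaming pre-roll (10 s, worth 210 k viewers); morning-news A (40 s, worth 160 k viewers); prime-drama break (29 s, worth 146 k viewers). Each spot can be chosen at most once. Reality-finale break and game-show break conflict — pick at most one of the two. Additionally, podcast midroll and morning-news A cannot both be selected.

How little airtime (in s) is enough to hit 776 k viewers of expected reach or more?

163

Minimise s subject to total expected reach ≥ 776.
local-news insert + late-talk slot + streaming pre-roll + morning-news A + prime-drama break reaches 805 using 163 s.
No combination under 163 s hits 776.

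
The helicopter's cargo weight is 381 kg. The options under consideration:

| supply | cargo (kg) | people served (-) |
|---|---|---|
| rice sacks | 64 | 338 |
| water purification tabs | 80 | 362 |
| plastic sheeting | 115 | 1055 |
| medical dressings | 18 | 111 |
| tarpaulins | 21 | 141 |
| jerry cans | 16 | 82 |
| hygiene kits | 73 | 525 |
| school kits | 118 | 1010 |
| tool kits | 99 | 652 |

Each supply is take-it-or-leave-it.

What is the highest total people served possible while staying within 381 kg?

2969

By people served per kg: plastic sheeting 9.17, school kits 8.56, hygiene kits 7.19, tarpaulins 6.71 lead.
Greedy by ratio would take plastic sheeting + medical dressings + tarpaulins + jerry cans + hygiene kits + school kits: 361 kg used, total 2924.
The 89 kg tied up in jerry cans and hygiene kits is better spent on tool kits — total rises to 2969 (371 kg).
Every other selection either busts 381 kg or fails to beat 2969.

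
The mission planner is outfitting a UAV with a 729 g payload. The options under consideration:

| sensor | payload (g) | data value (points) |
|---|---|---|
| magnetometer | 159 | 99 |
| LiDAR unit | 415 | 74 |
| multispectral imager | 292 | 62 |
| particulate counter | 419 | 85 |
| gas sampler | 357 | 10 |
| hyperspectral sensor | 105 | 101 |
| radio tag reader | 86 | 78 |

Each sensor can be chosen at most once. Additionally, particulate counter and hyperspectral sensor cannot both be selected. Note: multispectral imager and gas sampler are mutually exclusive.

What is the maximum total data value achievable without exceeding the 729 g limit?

Best packing: magnetometer + multispectral imager + hyperspectral sensor + radio tag reader — 642 g, 340 total.
No other feasible combination exceeds 340.

340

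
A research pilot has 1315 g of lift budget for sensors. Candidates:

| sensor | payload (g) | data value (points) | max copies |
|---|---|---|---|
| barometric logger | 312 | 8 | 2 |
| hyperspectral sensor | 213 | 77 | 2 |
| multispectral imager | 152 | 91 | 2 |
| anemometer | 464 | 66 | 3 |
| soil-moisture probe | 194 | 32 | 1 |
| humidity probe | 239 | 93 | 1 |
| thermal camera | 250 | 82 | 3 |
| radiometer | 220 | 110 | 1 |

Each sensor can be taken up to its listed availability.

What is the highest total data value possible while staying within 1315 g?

Ranking by ratio (data value/g): multispectral imager 0.60, radiometer 0.50, humidity probe 0.39, hyperspectral sensor 0.36.
Taking the top-ratio sensors first gives 2×hyperspectral sensor + 2×multispectral imager + humidity probe + radiometer for 539 (1189 g).
Replace 2×hyperspectral sensor with 2×thermal camera: the trade gains 10 net, giving 549 at 1263 g.

549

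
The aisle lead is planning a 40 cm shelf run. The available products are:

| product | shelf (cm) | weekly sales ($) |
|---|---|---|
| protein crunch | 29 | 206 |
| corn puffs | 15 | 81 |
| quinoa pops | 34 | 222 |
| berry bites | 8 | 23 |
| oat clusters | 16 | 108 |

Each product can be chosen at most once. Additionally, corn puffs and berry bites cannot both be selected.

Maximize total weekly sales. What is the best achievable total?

Taking protein crunch + berry bites: 37 cm used, 229 in weekly sales.
No other feasible combination exceeds 229.

229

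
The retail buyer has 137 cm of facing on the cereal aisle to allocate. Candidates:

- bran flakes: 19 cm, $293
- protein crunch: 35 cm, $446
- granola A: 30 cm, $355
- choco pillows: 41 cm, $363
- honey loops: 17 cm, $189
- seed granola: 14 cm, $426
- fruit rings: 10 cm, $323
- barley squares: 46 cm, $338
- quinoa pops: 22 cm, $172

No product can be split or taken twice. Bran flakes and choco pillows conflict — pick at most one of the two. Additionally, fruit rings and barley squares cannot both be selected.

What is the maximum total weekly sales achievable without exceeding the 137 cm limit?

2032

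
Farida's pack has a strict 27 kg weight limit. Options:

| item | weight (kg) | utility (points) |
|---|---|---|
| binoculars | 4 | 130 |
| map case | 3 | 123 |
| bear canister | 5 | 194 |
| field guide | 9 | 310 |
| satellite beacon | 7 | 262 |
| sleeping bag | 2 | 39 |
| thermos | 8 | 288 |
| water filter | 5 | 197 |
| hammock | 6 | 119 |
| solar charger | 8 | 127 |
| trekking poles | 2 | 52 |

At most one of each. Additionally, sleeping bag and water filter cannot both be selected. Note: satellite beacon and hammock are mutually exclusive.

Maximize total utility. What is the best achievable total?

The ratio heuristic lands on binoculars + map case + bear canister + satellite beacon + water filter + trekking poles (958) but leaves 1 kg idle.
Dropping bear canister and trekking poles frees 7 kg; slotting in thermos (8 kg) lifts the total to 1000 at 27 kg.
An exhaustive check of the 2048 subsets confirms 1000.

1000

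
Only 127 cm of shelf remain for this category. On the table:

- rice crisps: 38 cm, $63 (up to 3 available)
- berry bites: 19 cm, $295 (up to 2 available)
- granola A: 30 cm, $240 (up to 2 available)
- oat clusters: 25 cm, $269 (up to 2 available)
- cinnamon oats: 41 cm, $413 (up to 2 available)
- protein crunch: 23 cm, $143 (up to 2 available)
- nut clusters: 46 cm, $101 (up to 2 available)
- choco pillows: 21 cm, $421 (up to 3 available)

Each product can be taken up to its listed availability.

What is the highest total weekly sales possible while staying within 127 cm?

The ratio ordering already packs tightly: 2×berry bites + oat clusters + 3×choco pillows, 126 cm, 2122.

2122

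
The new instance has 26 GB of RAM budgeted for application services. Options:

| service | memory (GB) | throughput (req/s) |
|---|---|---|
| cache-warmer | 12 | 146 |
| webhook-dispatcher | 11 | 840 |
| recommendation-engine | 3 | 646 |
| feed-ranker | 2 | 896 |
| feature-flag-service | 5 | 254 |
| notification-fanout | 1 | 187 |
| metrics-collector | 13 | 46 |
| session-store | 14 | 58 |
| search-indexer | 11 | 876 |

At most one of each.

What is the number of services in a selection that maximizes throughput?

Optimal total is 2859.
recommendation-engine + feed-ranker + feature-flag-service + notification-fanout + search-indexer hits 2859 at 22 GB.
Every optimal selection uses 5 services.

5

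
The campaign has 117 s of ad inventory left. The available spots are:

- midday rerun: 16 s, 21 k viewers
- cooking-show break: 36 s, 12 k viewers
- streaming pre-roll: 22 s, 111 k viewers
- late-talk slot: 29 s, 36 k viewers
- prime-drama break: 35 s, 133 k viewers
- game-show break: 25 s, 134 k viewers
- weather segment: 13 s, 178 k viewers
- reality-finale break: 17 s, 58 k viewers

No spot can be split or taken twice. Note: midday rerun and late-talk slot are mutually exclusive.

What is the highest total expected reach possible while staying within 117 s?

614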